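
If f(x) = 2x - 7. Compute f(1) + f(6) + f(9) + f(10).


f(1) = -5
f(6) = 5
f(9) = 11
f(10) = 13
Sum = 24

24


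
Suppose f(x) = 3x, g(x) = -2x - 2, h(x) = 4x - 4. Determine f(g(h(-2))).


66


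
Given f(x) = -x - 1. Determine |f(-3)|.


f(-3) = 2
|2| = 2

2


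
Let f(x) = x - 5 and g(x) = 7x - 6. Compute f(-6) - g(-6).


f(-6) = -11
g(-6) = -48
Difference = 37

37


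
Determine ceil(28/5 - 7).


-1


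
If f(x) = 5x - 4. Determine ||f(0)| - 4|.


f(0) = -4
|-4| = 4
|4 - 4| = 0

0


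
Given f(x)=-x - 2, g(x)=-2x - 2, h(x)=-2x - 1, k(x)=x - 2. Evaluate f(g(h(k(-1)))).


10


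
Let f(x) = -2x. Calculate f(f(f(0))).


0


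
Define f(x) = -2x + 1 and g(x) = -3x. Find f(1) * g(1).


f(1) = -1
g(1) = -3
Product = 3

3


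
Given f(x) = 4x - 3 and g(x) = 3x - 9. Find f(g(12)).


g(12) = 27
f(27) = 105

105


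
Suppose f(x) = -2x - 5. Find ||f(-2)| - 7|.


f(-2) = -1
|-1| = 1
|1 - 7| = 6

6


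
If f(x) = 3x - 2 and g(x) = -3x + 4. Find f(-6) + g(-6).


2


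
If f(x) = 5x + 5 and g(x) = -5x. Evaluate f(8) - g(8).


f(8) = 45
g(8) = -40
Difference = 85

85


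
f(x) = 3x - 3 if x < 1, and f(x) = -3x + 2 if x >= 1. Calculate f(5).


5 satisfies x >= 1
f(5) = -13

-13


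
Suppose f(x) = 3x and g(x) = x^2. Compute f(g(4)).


48


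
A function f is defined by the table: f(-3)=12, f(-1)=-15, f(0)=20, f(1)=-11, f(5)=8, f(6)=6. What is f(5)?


Reading from the table at x = 5

8


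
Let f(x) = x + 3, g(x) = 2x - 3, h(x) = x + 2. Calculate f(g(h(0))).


4


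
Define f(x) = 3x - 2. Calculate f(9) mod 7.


f(9) = 25
25 mod 7 = 4

4


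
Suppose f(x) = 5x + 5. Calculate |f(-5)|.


f(-5) = -20
|-20| = 20

20


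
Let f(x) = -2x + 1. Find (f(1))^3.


-1


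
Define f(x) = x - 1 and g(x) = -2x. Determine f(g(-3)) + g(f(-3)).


f(g(-3)) = 5
g(f(-3)) = 8
Sum = 13

13


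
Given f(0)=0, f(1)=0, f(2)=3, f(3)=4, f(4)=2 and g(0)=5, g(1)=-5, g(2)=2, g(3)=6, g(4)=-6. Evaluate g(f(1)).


5


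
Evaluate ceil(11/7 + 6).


11/7 = 1.5714
1.5714 + 6 = 7.5714
ceil(7.5714) = 8

8


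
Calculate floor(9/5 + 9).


9/5 = 1.8
1.8 + 9 = 10.8
floor(10.8) = 10

10


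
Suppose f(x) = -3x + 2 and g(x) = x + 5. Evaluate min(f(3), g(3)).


-7


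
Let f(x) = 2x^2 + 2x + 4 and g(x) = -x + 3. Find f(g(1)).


g(1) = 2
f(2) = 2*(2)^2 + 2*(2) + 4 = 16

16


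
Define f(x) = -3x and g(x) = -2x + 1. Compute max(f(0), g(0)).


1


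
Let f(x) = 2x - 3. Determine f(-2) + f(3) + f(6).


5


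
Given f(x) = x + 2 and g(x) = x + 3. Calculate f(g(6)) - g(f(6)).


f(g(6)) = 11
g(f(6)) = 11
Difference = 0

0


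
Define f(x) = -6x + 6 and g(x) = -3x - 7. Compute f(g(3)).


g(3) = -16
f(-16) = 102

102


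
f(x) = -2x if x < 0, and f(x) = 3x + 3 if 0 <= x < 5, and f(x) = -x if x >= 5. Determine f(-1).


2


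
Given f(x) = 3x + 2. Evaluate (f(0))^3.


f(0) = 2
(2)^3 = 8

8


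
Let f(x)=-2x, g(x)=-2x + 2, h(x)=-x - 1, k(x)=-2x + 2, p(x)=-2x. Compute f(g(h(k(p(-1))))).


p(-1) = 2
k(2) = -2
h(-2) = 1
g(1) = 0
f(0) = 0

0


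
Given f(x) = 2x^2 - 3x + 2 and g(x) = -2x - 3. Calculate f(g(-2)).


1


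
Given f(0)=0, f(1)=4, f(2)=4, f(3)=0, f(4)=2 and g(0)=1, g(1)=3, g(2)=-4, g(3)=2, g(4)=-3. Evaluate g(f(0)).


f(0) = 0
g(0) = 1

1


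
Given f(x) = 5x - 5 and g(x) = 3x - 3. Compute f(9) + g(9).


f(9) = 40
g(9) = 24
Sum = 64

64


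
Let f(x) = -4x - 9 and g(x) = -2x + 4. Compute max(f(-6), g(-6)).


f(-6) = 15
g(-6) = 16
max = 16

16


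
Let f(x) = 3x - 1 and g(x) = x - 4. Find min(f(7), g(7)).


f(7) = 20
g(7) = 3
min = 3

3


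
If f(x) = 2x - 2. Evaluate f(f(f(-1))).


f(-1) = -4
f(-4) = -10
f(-10) = -22

-22


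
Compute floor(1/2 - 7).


1/2 = 0.5
0.5 - 7 = -6.5
floor(-6.5) = -7

-7


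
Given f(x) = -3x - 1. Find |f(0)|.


f(0) = -1
|-1| = 1

1


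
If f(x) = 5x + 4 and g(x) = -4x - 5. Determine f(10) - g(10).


f(10) = 54
g(10) = -45
Difference = 99

99


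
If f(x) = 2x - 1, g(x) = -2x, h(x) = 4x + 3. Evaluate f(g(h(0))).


h(0) = 3
g(3) = -6
f(-6) = -13

-13


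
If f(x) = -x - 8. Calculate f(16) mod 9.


3


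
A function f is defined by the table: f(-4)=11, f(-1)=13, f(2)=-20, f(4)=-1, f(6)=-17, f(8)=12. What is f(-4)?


Reading from the table at x = -4

11


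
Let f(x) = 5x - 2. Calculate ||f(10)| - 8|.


40


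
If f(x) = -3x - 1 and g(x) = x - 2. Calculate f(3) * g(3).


-10


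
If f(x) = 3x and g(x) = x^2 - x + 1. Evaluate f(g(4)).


g(4) = 13
f(13) = 39

39


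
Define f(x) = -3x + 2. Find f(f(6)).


f(6) = -16
f(-16) = 50

50


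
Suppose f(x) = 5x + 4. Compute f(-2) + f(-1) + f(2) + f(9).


f(-2) = -6
f(-1) = -1
f(2) = 14
f(9) = 49
Sum = 56

56


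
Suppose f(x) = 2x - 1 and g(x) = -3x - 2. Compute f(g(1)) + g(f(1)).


f(g(1)) = -11
g(f(1)) = -5
Sum = -16

-16


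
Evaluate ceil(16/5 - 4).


16/5 = 3.2
3.2 - 4 = -0.8
ceil(-0.8) = 0

0


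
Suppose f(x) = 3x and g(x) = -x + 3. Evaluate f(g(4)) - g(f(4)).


6


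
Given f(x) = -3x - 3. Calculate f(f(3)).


33


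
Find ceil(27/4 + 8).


27/4 = 6.75
6.75 + 8 = 14.75
ceil(14.75) = 15

15


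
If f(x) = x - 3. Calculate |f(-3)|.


f(-3) = -6
|-6| = 6

6


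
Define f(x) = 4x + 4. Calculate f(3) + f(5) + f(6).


f(3) = 16
f(5) = 24
f(6) = 28
Sum = 68

68


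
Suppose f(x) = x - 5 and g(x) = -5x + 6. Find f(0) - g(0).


f(0) = -5
g(0) = 6
Difference = -11

-11


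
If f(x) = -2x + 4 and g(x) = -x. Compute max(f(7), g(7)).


f(7) = -10
g(7) = -7
max = -7

-7


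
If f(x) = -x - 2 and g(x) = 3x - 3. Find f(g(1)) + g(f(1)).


-14


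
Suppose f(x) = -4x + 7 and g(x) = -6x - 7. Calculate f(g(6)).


g(6) = -43
f(-43) = 179

179


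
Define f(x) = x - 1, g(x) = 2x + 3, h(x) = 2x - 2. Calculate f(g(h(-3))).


h(-3) = -8
g(-8) = -13
f(-13) = -14

-14


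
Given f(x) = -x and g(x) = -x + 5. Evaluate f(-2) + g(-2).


9


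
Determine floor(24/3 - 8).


24/3 = 8
8 - 8 = 0
floor(0) = 0

0


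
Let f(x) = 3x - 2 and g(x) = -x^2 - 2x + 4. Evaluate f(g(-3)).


g(-3) = 1
f(1) = 1

1


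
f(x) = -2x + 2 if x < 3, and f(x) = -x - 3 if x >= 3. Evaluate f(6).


6 satisfies x >= 3
f(6) = -9

-9


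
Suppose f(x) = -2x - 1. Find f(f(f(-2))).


f(-2) = 3
f(3) = -7
f(-7) = 13

13


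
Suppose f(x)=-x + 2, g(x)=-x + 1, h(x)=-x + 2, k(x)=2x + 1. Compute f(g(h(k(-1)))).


k(-1) = -1
h(-1) = 3
g(3) = -2
f(-2) = 4

4


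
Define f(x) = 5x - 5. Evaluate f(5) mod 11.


f(5) = 20
20 mod 11 = 9

9


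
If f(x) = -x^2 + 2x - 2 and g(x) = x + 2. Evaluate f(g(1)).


g(1) = 3
f(3) = (-1)*(3)^2 + 2*(3) - 2 = -5

-5


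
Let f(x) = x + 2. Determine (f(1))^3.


f(1) = 3
(3)^3 = 27

27


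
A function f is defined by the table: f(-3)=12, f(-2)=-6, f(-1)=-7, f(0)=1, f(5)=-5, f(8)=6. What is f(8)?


Reading from the table at x = 8

6


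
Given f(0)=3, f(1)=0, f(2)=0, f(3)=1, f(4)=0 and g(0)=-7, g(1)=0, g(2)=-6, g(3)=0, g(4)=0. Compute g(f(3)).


0


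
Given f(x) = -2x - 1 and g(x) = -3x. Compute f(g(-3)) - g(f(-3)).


-4


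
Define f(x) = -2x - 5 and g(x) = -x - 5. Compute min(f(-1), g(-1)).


f(-1) = -3
g(-1) = -4
min = -4

-4


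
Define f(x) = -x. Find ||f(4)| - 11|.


f(4) = -4
|-4| = 4
|4 - 11| = 7

7


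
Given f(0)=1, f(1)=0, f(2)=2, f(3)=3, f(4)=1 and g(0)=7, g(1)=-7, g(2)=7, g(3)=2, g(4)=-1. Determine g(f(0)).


f(0) = 1
g(1) = -7

-7


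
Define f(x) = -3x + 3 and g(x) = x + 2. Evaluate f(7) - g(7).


f(7) = -18
g(7) = 9
Difference = -27

-27


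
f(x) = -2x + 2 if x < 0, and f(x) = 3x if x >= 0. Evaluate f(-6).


14


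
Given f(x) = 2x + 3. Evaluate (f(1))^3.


f(1) = 5
(5)^3 = 125

125


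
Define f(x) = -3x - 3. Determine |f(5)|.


f(5) = -18
|-18| = 18

18


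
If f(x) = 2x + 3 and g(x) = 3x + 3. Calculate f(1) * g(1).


f(1) = 5
g(1) = 6
Product = 30

30


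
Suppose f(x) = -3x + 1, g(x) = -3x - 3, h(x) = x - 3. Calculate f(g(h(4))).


h(4) = 1
g(1) = -6
f(-6) = 19

19


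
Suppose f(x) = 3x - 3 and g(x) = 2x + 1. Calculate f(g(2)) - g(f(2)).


f(g(2)) = 12
g(f(2)) = 7
Difference = 5

5


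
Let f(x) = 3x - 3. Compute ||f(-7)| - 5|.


19


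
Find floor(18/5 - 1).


2


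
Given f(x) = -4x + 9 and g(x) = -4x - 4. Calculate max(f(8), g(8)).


f(8) = -23
g(8) = -36
max = -23

-23


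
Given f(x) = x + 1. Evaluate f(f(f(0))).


f(0) = 1
f(1) = 2
f(2) = 3

3


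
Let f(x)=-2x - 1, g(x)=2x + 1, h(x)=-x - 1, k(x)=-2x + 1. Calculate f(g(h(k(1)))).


-3


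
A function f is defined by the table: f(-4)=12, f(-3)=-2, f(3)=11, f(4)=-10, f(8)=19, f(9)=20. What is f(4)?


Reading from the table at x = 4

-10


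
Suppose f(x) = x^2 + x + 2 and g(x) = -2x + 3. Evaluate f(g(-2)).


g(-2) = 7
f(7) = 1*(7)^2 + 1*(7) + 2 = 58

58


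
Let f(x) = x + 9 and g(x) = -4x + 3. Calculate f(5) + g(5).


f(5) = 14
g(5) = -17
Sum = -3

-3


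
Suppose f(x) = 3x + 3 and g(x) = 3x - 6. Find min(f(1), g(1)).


f(1) = 6
g(1) = -3
min = -3

-3


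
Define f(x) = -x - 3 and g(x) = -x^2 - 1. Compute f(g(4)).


g(4) = -17
f(-17) = 14

14


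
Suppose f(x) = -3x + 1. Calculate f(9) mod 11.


f(9) = -26
-26 mod 11 = 7

7


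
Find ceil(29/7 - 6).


29/7 = 4.1429
4.1429 - 6 = -1.8571
ceil(-1.8571) = -1

-1


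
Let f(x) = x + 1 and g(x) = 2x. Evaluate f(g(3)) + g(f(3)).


f(g(3)) = 7
g(f(3)) = 8
Sum = 15

15


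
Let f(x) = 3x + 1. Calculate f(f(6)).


f(6) = 19
f(19) = 58

58


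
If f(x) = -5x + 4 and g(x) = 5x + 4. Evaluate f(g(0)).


g(0) = 4
f(4) = -16

-16


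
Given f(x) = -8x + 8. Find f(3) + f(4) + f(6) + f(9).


f(3) = -16
f(4) = -24
f(6) = -40
f(9) = -64
Sum = -144

-144


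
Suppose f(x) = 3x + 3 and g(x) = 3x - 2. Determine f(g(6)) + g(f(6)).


f(g(6)) = 51
g(f(6)) = 61
Sum = 112

112


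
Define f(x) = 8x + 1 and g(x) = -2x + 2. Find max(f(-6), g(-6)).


f(-6) = -47
g(-6) = 14
max = 14

14


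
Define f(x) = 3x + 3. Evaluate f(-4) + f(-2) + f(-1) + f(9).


f(-4) = -9
f(-2) = -3
f(-1) = 0
f(9) = 30
Sum = 18

18


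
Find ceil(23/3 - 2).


6


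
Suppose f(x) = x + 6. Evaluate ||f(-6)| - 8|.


f(-6) = 0
|0| = 0
|0 - 8| = 8

8


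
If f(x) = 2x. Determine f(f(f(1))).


8


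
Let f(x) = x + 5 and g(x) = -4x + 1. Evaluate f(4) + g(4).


f(4) = 9
g(4) = -15
Sum = -6

-6


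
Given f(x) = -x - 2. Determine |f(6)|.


f(6) = -8
|-8| = 8

8


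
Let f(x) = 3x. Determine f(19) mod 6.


f(19) = 57
57 mod 6 = 3

3


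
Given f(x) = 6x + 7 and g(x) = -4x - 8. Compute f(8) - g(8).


f(8) = 55
g(8) = -40
Difference = 95

95


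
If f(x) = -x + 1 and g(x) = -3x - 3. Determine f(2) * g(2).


f(2) = -1
g(2) = -9
Product = 9

9


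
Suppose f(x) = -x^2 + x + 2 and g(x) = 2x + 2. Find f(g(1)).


-10


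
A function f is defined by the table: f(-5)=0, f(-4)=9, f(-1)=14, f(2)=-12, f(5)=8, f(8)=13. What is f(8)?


13


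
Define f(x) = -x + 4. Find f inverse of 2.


Solve -x + 4 = 2
x = (2 - 4) / (-1) = 2

2


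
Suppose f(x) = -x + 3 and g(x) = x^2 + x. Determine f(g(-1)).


g(-1) = 0
f(0) = 3

3


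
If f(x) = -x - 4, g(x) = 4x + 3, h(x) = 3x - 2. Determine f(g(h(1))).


h(1) = 1
g(1) = 7
f(7) = -11

-11


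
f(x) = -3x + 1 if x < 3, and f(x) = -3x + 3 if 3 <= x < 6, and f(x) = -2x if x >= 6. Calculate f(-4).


-4 satisfies x < 3
f(-4) = 13

13


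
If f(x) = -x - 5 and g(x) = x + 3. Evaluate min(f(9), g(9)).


f(9) = -14
g(9) = 12
min = -14

-14


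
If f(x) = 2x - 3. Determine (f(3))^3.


f(3) = 3
(3)^3 = 27

27


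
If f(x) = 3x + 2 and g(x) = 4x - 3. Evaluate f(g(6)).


g(6) = 21
f(21) = 65

65


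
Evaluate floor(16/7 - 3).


-1


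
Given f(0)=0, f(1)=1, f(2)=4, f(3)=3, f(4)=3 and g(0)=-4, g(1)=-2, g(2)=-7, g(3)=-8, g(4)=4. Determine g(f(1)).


-2


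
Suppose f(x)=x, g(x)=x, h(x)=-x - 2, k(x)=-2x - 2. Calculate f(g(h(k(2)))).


k(2) = -6
h(-6) = 4
g(4) = 4
f(4) = 4

4


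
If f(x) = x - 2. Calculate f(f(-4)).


f(-4) = -6
f(-6) = -8

-8


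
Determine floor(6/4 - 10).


-9


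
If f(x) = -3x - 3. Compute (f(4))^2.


f(4) = -15
(-15)^2 = 225

225


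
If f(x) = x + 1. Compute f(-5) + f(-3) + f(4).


f(-5) = -4
f(-3) = -2
f(4) = 5
Sum = -1

-1


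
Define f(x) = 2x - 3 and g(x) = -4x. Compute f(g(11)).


g(11) = -44
f(-44) = -91

-91


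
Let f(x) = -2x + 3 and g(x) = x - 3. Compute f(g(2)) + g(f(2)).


f(g(2)) = 5
g(f(2)) = -4
Sum = 1

1


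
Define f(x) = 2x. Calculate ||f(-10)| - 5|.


f(-10) = -20
|-20| = 20
|20 - 5| = 15

15


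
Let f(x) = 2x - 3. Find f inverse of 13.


Solve 2x - 3 = 13
x = (13 + 3) / 2 = 8

8


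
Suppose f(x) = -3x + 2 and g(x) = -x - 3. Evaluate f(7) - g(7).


f(7) = -19
g(7) = -10
Difference = -9

-9


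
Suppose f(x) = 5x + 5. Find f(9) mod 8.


f(9) = 50
50 mod 8 = 2

2


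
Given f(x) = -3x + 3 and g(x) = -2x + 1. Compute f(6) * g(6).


165


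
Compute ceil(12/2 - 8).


12/2 = 6
6 - 8 = -2
ceil(-2) = -2

-2


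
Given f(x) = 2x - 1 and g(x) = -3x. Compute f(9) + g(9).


-10


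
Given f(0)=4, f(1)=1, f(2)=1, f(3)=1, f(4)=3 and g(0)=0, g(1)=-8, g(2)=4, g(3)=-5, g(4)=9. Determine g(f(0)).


9


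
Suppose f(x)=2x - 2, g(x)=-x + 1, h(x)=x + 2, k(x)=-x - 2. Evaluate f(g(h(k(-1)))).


k(-1) = -1
h(-1) = 1
g(1) = 0
f(0) = -2

-2


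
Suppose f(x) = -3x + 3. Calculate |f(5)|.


f(5) = -12
|-12| = 12

12


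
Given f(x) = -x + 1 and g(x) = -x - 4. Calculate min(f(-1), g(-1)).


f(-1) = 2
g(-1) = -3
min = -3

-3


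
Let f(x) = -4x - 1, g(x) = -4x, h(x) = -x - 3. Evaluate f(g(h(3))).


h(3) = -6
g(-6) = 24
f(24) = -97

-97


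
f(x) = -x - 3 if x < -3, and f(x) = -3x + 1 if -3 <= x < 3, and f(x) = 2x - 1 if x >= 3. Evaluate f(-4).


-4 satisfies x < -3
f(-4) = 1

1


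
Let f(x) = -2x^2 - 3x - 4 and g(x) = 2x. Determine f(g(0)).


g(0) = 0
f(0) = (-2)*(0)^2 - 3*(0) - 4 = -4

-4


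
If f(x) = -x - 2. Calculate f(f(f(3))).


f(3) = -5
f(-5) = 3
f(3) = -5

-5


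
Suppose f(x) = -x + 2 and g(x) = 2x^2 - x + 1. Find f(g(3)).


g(3) = 16
f(16) = -14

-14


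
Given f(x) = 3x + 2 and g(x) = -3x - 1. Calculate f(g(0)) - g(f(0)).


6


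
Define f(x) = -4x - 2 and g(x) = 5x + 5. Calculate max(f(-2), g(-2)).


6


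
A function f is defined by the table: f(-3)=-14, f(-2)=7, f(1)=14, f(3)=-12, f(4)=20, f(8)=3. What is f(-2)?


Reading from the table at x = -2

7


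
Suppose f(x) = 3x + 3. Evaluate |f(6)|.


f(6) = 21
|21| = 21

21


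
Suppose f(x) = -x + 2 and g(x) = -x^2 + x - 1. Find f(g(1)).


g(1) = -1
f(-1) = 3

3


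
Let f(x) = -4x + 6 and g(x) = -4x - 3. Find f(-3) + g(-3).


f(-3) = 18
g(-3) = 9
Sum = 27

27


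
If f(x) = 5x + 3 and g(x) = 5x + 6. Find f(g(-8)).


g(-8) = -34
f(-34) = -167

-167


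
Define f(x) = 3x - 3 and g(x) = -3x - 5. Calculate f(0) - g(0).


f(0) = -3
g(0) = -5
Difference = 2

2


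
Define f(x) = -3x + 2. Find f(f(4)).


f(4) = -10
f(-10) = 32

32


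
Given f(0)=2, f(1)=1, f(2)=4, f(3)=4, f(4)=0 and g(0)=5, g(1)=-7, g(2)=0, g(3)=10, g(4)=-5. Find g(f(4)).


f(4) = 0
g(0) = 5

5


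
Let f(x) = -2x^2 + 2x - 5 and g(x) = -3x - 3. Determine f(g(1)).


g(1) = -6
f(-6) = (-2)*(-6)^2 + 2*(-6) - 5 = -89

-89


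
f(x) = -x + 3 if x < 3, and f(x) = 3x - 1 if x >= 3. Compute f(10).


10 satisfies x >= 3
f(10) = 29

29


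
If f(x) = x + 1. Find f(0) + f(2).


f(0) = 1
f(2) = 3
Sum = 4

4


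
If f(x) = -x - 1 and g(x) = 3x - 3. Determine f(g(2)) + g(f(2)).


f(g(2)) = -4
g(f(2)) = -12
Sum = -16

-16


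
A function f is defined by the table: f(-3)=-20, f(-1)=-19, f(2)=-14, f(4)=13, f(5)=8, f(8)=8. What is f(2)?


Reading from the table at x = 2

-14


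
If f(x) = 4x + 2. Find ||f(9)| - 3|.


f(9) = 38
|38| = 38
|38 - 3| = 35

35


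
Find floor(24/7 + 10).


24/7 = 3.4286
3.4286 + 10 = 13.4286
floor(13.4286) = 13

13


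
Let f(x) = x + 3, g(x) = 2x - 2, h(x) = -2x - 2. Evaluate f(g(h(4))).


h(4) = -10
g(-10) = -22
f(-22) = -19

-19


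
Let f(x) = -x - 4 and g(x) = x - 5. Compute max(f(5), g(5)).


f(5) = -9
g(5) = 0
max = 0

0


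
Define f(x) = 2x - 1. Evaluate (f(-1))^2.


f(-1) = -3
(-3)^2 = 9

9


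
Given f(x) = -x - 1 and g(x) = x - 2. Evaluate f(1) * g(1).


2


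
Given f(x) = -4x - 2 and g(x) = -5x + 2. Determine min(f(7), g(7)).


f(7) = -30
g(7) = -33
min = -33

-33


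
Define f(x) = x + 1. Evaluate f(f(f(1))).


f(1) = 2
f(2) = 3
f(3) = 4

4


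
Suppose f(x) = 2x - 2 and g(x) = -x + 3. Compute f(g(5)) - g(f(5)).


f(g(5)) = -6
g(f(5)) = -5
Difference = -1

-1


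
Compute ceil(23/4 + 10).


23/4 = 5.75
5.75 + 10 = 15.75
ceil(15.75) = 16

16


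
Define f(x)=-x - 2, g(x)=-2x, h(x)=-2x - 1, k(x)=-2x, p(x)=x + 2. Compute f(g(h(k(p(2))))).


p(2) = 4
k(4) = -8
h(-8) = 15
g(15) = -30
f(-30) = 28

28


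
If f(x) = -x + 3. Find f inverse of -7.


Solve -x + 3 = -7
x = (-7 - 3) / (-1) = 10

10


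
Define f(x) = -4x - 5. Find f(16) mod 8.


f(16) = -69
-69 mod 8 = 3

3


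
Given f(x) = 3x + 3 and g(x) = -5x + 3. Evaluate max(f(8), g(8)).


f(8) = 27
g(8) = -37
max = 27

27


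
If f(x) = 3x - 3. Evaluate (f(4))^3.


f(4) = 9
(9)^3 = 729

729


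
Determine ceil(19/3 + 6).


19/3 = 6.3333
6.3333 + 6 = 12.3333
ceil(12.3333) = 13

13


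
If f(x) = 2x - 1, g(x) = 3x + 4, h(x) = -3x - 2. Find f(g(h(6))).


h(6) = -20
g(-20) = -56
f(-56) = -113

-113


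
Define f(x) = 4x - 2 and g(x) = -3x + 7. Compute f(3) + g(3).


f(3) = 10
g(3) = -2
Sum = 8

8


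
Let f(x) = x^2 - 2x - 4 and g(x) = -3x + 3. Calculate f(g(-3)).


g(-3) = 12
f(12) = 1*(12)^2 - 2*(12) - 4 = 116

116


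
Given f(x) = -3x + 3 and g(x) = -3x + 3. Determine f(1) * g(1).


0


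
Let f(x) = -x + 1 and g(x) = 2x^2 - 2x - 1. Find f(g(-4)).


-38


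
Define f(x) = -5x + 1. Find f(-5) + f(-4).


f(-5) = 26
f(-4) = 21
Sum = 47

47


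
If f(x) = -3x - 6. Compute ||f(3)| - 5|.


f(3) = -15
|-15| = 15
|15 - 5| = 10

10


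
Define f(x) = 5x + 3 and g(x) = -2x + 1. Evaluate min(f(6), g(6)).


f(6) = 33
g(6) = -11
min = -11

-11


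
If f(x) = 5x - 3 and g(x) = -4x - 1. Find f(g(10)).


g(10) = -41
f(-41) = -208

-208


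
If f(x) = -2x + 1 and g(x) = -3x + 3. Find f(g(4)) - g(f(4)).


f(g(4)) = 19
g(f(4)) = 24
Difference = -5

-5


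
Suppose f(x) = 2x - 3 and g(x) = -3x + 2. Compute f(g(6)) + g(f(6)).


f(g(6)) = -35
g(f(6)) = -25
Sum = -60

-60


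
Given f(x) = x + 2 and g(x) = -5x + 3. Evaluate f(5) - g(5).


f(5) = 7
g(5) = -22
Difference = 29

29


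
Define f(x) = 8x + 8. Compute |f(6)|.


f(6) = 56
|56| = 56

56


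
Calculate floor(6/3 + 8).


6/3 = 2
2 + 8 = 10
floor(10) = 10

10


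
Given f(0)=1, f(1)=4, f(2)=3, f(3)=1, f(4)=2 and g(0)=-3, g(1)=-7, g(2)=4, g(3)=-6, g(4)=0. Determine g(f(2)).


-6


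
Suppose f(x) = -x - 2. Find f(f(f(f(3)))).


f(3) = -5
f(-5) = 3
f(3) = -5
f(-5) = 3

3


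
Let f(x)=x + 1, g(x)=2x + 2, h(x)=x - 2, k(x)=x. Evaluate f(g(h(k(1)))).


k(1) = 1
h(1) = -1
g(-1) = 0
f(0) = 1

1


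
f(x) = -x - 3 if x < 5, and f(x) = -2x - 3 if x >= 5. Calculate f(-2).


-1


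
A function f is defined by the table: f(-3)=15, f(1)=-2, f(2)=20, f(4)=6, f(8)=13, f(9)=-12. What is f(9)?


Reading from the table at x = 9

-12


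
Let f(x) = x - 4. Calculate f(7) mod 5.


3


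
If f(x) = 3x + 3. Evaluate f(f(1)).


f(1) = 6
f(6) = 21

21


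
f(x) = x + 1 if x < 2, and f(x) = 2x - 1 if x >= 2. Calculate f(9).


9 satisfies x >= 2
f(9) = 17

17


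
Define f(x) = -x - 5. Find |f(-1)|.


f(-1) = -4
|-4| = 4

4


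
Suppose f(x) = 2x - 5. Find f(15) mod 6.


1


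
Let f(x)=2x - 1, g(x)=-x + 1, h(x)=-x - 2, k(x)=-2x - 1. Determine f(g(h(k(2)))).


k(2) = -5
h(-5) = 3
g(3) = -2
f(-2) = -5

-5


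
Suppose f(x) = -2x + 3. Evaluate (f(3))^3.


f(3) = -3
(-3)^3 = -27

-27


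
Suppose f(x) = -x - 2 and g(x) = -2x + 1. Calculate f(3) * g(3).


25


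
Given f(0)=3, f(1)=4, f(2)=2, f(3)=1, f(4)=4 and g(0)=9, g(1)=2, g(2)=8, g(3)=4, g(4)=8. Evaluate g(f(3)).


f(3) = 1
g(1) = 2

2


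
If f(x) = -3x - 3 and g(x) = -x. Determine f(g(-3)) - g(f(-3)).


f(g(-3)) = -12
g(f(-3)) = -6
Difference = -6

-6


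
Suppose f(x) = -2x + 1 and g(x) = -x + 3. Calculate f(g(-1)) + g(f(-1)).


f(g(-1)) = -7
g(f(-1)) = 0
Sum = -7

-7


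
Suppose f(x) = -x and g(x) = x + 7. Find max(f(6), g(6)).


f(6) = -6
g(6) = 13
max = 13

13


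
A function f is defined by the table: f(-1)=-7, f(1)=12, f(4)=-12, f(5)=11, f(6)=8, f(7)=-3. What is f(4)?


Reading from the table at x = 4

-12


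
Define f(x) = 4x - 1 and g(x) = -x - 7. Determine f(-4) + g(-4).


f(-4) = -17
g(-4) = -3
Sum = -20

-20


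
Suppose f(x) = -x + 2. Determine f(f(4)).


f(4) = -2
f(-2) = 4

4


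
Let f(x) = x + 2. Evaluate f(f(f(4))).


f(4) = 6
f(6) = 8
f(8) = 10

10


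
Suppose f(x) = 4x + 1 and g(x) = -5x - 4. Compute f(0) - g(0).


f(0) = 1
g(0) = -4
Difference = 5

5


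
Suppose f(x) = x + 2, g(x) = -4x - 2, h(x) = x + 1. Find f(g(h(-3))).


h(-3) = -2
g(-2) = 6
f(6) = 8

8


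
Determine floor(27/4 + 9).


27/4 = 6.75
6.75 + 9 = 15.75
floor(15.75) = 15

15


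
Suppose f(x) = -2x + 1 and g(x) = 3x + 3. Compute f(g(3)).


g(3) = 12
f(12) = -23

-23


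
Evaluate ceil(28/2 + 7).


28/2 = 14
14 + 7 = 21
ceil(21) = 21

21


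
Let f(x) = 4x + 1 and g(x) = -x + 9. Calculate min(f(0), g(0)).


1


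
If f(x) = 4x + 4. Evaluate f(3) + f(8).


f(3) = 16
f(8) = 36
Sum = 52

52


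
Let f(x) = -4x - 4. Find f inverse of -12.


Solve -4x - 4 = -12
x = (-12 + 4) / (-4) = 2

2


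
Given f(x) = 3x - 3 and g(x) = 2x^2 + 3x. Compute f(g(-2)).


g(-2) = 2
f(2) = 3

3


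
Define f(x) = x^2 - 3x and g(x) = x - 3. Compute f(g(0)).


g(0) = -3
f(-3) = 1*(-3)^2 - 3*(-3) = 18

18


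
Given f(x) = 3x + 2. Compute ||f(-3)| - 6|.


f(-3) = -7
|-7| = 7
|7 - 6| = 1

1


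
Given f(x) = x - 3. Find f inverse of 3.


6


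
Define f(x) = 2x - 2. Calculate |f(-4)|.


f(-4) = -10
|-10| = 10

10


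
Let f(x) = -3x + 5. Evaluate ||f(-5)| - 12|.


f(-5) = 20
|20| = 20
|20 - 12| = 8

8


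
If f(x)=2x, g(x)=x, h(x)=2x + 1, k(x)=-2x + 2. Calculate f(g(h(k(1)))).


k(1) = 0
h(0) = 1
g(1) = 1
f(1) = 2

2


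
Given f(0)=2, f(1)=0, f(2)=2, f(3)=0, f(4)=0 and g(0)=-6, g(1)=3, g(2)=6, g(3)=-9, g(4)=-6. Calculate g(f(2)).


f(2) = 2
g(2) = 6

6


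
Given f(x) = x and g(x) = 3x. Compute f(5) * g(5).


f(5) = 5
g(5) = 15
Product = 75

75


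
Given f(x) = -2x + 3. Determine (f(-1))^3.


125


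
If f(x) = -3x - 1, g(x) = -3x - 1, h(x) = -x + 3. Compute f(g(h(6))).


-25


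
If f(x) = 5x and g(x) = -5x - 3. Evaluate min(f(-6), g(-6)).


-30


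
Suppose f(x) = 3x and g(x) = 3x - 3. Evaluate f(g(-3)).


g(-3) = -12
f(-12) = -36

-36


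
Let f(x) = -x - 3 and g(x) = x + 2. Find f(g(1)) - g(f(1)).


f(g(1)) = -6
g(f(1)) = -2
Difference = -4

-4


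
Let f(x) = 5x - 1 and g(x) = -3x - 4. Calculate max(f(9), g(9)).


f(9) = 44
g(9) = -31
max = 44

44


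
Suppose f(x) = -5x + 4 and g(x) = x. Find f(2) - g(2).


f(2) = -6
g(2) = 2
Difference = -8

-8


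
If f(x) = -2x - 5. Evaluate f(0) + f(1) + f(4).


f(0) = -5
f(1) = -7
f(4) = -13
Sum = -25

-25


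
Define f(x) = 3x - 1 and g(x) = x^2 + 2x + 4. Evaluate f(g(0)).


g(0) = 4
f(4) = 11

11


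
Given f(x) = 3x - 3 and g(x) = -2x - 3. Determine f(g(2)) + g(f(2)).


f(g(2)) = -24
g(f(2)) = -9
Sum = -33

-33


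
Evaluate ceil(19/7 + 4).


19/7 = 2.7143
2.7143 + 4 = 6.7143
ceil(6.7143) = 7

7


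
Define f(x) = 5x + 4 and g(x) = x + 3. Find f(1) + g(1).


f(1) = 9
g(1) = 4
Sum = 13

13


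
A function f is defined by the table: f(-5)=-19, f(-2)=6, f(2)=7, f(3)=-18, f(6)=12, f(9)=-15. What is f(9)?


Reading from the table at x = 9

-15


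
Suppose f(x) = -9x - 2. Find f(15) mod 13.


f(15) = -137
-137 mod 13 = 6

6


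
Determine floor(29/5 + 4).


9


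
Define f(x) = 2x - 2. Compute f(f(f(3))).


f(3) = 4
f(4) = 6
f(6) = 10

10


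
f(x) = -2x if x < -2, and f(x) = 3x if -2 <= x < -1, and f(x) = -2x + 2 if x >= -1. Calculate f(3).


3 satisfies x >= -1
f(3) = -4

-4


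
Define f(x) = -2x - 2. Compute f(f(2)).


f(2) = -6
f(-6) = 10

10


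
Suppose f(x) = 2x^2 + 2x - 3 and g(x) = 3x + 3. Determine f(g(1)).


g(1) = 6
f(6) = 2*(6)^2 + 2*(6) - 3 = 81

81


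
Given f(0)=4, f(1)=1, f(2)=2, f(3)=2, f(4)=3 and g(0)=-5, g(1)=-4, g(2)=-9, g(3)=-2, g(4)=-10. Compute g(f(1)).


f(1) = 1
g(1) = -4

-4


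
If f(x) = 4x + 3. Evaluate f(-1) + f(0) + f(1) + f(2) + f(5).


f(-1) = -1
f(0) = 3
f(1) = 7
f(2) = 11
f(5) = 23
Sum = 43

43


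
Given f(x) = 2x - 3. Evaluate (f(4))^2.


f(4) = 5
(5)^2 = 25

25


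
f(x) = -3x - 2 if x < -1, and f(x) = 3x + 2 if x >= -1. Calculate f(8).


8 satisfies x >= -1
f(8) = 26

26


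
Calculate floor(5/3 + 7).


8


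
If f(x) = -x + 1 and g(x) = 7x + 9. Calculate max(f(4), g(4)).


f(4) = -3
g(4) = 37
max = 37

37


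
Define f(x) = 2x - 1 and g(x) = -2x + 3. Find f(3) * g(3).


f(3) = 5
g(3) = -3
Product = -15

-15


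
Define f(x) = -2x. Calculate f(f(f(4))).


-32


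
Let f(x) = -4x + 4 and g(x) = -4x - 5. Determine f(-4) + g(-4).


f(-4) = 20
g(-4) = 11
Sum = 31

31


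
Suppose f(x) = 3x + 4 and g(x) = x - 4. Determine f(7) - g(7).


f(7) = 25
g(7) = 3
Difference = 22

22


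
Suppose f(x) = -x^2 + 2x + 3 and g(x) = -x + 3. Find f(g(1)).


g(1) = 2
f(2) = (-1)*(2)^2 + 2*(2) + 3 = 3

3


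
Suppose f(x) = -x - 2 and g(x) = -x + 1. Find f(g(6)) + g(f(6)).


f(g(6)) = 3
g(f(6)) = 9
Sum = 12

12


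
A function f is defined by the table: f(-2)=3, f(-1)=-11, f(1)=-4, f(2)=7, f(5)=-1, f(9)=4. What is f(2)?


Reading from the table at x = 2

7


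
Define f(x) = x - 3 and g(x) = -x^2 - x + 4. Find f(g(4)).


g(4) = -16
f(-16) = -19

-19


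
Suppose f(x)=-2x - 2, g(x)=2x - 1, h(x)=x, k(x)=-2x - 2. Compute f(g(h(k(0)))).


8


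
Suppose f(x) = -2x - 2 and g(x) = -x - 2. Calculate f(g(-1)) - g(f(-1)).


f(g(-1)) = 0
g(f(-1)) = -2
Difference = 2

2


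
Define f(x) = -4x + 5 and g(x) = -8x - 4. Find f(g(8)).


g(8) = -68
f(-68) = 277

277


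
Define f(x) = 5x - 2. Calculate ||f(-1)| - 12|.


f(-1) = -7
|-7| = 7
|7 - 12| = 5

5


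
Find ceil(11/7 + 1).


11/7 = 1.5714
1.5714 + 1 = 2.5714
ceil(2.5714) = 3

3


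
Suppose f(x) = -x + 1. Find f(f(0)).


0


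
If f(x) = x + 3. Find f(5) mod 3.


f(5) = 8
8 mod 3 = 2

2


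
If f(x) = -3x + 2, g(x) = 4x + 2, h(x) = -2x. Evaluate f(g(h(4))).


92


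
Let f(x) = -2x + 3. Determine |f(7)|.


f(7) = -11
|-11| = 11

11


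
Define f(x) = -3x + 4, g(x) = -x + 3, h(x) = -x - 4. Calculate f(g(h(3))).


h(3) = -7
g(-7) = 10
f(10) = -26

-26


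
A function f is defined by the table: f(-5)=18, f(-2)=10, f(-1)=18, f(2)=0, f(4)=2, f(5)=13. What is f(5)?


Reading from the table at x = 5

13


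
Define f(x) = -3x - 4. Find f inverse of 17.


-7


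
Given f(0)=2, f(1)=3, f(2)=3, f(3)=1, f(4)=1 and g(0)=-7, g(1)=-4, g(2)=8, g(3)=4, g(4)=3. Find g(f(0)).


f(0) = 2
g(2) = 8

8


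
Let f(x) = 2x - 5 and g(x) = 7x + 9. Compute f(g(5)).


g(5) = 44
f(44) = 83

83


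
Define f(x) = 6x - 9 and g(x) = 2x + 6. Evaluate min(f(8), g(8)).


f(8) = 39
g(8) = 22
min = 22

22


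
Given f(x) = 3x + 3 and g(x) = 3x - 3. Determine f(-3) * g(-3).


f(-3) = -6
g(-3) = -12
Product = 72

72


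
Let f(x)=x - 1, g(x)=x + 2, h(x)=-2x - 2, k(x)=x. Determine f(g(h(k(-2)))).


k(-2) = -2
h(-2) = 2
g(2) = 4
f(4) = 3

3


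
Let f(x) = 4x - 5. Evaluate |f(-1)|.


f(-1) = -9
|-9| = 9

9


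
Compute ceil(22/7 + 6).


22/7 = 3.1429
3.1429 + 6 = 9.1429
ceil(9.1429) = 10

10


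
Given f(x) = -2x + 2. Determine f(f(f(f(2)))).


f(2) = -2
f(-2) = 6
f(6) = -10
f(-10) = 22

22


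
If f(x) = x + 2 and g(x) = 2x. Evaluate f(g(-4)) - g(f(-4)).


f(g(-4)) = -6
g(f(-4)) = -4
Difference = -2

-2


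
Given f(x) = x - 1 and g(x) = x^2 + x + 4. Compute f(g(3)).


15


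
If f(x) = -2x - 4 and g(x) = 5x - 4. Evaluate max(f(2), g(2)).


f(2) = -8
g(2) = 6
max = 6

6


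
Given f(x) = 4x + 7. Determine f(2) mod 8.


f(2) = 15
15 mod 8 = 7

7


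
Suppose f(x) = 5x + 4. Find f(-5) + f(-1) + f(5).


f(-5) = -21
f(-1) = -1
f(5) = 29
Sum = 7

7


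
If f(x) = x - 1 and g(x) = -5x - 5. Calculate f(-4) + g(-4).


f(-4) = -5
g(-4) = 15
Sum = 10

10


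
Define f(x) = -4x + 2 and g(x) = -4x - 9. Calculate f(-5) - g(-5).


f(-5) = 22
g(-5) = 11
Difference = 11

11


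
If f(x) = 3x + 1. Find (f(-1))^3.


f(-1) = -2
(-2)^3 = -8

-8


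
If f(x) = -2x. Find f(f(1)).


f(1) = -2
f(-2) = 4

4


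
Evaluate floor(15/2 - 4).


15/2 = 7.5
7.5 - 4 = 3.5
floor(3.5) = 3

3


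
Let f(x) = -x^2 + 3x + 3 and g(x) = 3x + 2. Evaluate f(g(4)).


g(4) = 14
f(14) = (-1)*(14)^2 + 3*(14) + 3 = -151

-151


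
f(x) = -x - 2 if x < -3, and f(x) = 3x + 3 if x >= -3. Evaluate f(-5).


-5 satisfies x < -3
f(-5) = 3

3


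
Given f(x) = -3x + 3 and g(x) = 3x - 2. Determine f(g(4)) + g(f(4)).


f(g(4)) = -27
g(f(4)) = -29
Sum = -56

-56


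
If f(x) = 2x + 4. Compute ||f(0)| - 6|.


f(0) = 4
|4| = 4
|4 - 6| = 2

2


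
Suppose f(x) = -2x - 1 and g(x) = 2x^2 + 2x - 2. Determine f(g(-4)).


g(-4) = 22
f(22) = -45

-45


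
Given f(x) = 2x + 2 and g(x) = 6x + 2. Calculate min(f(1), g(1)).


4


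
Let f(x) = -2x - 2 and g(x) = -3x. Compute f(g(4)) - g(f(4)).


f(g(4)) = 22
g(f(4)) = 30
Difference = -8

-8


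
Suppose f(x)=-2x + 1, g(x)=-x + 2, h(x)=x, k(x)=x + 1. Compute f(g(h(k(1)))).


k(1) = 2
h(2) = 2
g(2) = 0
f(0) = 1

1


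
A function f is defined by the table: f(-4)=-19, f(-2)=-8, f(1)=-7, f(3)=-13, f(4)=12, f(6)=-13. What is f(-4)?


-19


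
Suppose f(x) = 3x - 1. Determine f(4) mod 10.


f(4) = 11
11 mod 10 = 1

1


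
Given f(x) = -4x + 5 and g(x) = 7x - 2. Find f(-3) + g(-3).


-6


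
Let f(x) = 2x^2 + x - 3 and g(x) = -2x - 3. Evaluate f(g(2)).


g(2) = -7
f(-7) = 2*(-7)^2 + 1*(-7) - 3 = 88

88


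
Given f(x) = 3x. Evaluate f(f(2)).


f(2) = 6
f(6) = 18

18


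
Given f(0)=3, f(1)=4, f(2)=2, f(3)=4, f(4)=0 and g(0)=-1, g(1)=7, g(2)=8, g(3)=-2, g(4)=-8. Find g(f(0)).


f(0) = 3
g(3) = -2

-2


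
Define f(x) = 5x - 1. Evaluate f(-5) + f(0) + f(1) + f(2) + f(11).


f(-5) = -26
f(0) = -1
f(1) = 4
f(2) = 9
f(11) = 54
Sum = 40

40


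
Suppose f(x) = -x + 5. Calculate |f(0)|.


f(0) = 5
|5| = 5

5


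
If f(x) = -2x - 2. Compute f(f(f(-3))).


f(-3) = 4
f(4) = -10
f(-10) = 18

18


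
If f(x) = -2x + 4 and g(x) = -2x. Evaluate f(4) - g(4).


f(4) = -4
g(4) = -8
Difference = 4

4


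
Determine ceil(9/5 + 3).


9/5 = 1.8
1.8 + 3 = 4.8
ceil(4.8) = 5

5


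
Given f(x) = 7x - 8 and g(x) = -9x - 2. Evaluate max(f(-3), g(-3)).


25


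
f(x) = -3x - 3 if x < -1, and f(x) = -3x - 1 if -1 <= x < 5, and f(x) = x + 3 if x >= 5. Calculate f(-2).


-2 satisfies x < -1
f(-2) = 3

3


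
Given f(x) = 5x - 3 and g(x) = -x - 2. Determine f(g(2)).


g(2) = -4
f(-4) = -23

-23


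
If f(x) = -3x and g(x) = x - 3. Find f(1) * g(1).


6


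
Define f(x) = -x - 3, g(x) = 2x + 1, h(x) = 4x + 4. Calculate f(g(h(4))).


-44


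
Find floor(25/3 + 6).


25/3 = 8.3333
8.3333 + 6 = 14.3333
floor(14.3333) = 14

14


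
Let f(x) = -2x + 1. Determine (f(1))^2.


f(1) = -1
(-1)^2 = 1

1


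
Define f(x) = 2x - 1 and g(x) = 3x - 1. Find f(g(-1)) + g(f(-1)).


-19


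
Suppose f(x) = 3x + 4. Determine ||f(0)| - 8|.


f(0) = 4
|4| = 4
|4 - 8| = 4

4


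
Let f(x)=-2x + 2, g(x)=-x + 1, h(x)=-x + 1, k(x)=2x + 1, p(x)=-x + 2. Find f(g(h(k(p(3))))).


4


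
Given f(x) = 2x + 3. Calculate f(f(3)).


21


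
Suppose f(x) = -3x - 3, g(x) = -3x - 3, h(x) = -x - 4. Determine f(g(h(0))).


h(0) = -4
g(-4) = 9
f(9) = -30

-30


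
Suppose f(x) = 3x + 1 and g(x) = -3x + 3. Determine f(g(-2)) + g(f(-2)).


f(g(-2)) = 28
g(f(-2)) = 18
Sum = 46

46


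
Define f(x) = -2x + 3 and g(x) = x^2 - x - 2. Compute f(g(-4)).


g(-4) = 18
f(18) = -33

-33


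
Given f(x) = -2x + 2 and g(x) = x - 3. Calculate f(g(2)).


g(2) = -1
f(-1) = 4

4


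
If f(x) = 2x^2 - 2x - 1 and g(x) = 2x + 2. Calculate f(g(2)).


g(2) = 6
f(6) = 2*(6)^2 - 2*(6) - 1 = 59

59


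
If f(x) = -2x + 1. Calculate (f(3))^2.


f(3) = -5
(-5)^2 = 25

25


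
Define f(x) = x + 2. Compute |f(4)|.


f(4) = 6
|6| = 6

6


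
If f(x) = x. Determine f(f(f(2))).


f(2) = 2
f(2) = 2
f(2) = 2

2


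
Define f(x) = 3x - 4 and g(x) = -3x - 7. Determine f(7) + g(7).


-11


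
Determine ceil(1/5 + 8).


1/5 = 0.2
0.2 + 8 = 8.2
ceil(8.2) = 9

9


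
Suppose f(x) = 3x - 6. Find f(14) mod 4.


f(14) = 36
36 mod 4 = 0

0


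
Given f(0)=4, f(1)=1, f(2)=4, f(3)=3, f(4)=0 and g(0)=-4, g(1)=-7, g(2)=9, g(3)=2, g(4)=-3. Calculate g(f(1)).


f(1) = 1
g(1) = -7

-7


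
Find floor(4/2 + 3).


4/2 = 2
2 + 3 = 5
floor(5) = 5

5


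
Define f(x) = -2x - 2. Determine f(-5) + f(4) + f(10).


f(-5) = 8
f(4) = -10
f(10) = -22
Sum = -24

-24


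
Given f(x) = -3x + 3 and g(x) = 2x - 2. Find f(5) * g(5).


-96


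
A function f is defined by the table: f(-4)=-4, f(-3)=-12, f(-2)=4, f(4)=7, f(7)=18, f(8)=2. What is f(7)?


Reading from the table at x = 7

18


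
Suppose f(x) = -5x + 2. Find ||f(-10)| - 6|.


f(-10) = 52
|52| = 52
|52 - 6| = 46

46


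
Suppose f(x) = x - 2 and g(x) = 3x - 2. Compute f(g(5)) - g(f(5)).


f(g(5)) = 11
g(f(5)) = 7
Difference = 4

4


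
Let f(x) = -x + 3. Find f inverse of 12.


Solve -x + 3 = 12
x = (12 - 3) / (-1) = -9

-9


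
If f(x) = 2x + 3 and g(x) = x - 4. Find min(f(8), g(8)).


f(8) = 19
g(8) = 4
min = 4

4


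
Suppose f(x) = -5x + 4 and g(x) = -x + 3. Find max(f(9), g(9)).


f(9) = -41
g(9) = -6
max = -6

-6


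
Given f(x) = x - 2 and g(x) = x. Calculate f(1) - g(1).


-2


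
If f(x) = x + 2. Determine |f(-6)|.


f(-6) = -4
|-4| = 4

4


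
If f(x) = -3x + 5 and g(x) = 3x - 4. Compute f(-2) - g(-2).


21


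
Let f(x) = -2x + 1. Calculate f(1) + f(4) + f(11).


f(1) = -1
f(4) = -7
f(11) = -21
Sum = -29

-29


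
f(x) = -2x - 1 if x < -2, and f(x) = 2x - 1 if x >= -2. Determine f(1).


1 satisfies x >= -2
f(1) = 1

1


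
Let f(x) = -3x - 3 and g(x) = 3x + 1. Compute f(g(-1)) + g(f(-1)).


4


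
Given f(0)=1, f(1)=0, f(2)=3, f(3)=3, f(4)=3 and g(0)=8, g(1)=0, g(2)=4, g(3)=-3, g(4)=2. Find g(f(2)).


f(2) = 3
g(3) = -3

-3


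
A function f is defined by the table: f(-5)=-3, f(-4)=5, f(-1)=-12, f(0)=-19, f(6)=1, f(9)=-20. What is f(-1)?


Reading from the table at x = -1

-12


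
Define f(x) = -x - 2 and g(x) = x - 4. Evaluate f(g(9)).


g(9) = 5
f(5) = -7

-7


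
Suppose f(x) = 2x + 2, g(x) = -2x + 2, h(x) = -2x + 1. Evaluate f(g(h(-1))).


h(-1) = 3
g(3) = -4
f(-4) = -6

-6


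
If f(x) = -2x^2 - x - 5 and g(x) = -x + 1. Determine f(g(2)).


g(2) = -1
f(-1) = (-2)*(-1)^2 - 1*(-1) - 5 = -6

-6


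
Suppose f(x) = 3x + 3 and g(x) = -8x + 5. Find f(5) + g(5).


f(5) = 18
g(5) = -35
Sum = -17

-17


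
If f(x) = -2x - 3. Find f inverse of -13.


Solve -2x - 3 = -13
x = (-13 + 3) / (-2) = 5

5


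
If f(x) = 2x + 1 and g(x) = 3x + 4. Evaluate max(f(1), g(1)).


7


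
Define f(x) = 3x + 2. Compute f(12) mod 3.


f(12) = 38
38 mod 3 = 2

2


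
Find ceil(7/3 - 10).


7/3 = 2.3333
2.3333 - 10 = -7.6667
ceil(-7.6667) = -7

-7


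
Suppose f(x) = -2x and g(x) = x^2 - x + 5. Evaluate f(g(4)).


g(4) = 17
f(17) = -34

-34


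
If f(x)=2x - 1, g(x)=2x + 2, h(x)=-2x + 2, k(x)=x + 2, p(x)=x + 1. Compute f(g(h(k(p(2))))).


p(2) = 3
k(3) = 5
h(5) = -8
g(-8) = -14
f(-14) = -29

-29


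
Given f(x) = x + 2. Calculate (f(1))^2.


f(1) = 3
(3)^2 = 9

9


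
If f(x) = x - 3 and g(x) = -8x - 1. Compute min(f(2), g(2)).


-17


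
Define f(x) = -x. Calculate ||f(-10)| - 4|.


f(-10) = 10
|10| = 10
|10 - 4| = 6

6


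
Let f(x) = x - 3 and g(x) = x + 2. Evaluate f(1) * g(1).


-6


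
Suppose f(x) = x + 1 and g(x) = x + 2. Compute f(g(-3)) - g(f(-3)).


f(g(-3)) = 0
g(f(-3)) = 0
Difference = 0

0


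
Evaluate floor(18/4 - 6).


18/4 = 4.5
4.5 - 6 = -1.5
floor(-1.5) = -2

-2


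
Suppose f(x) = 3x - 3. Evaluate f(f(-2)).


f(-2) = -9
f(-9) = -30

-30


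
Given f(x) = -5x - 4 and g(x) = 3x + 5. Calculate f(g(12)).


g(12) = 41
f(41) = -209

-209


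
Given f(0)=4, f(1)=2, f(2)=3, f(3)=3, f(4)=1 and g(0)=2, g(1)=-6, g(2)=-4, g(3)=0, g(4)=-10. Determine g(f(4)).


f(4) = 1
g(1) = -6

-6


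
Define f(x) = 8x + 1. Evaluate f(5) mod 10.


f(5) = 41
41 mod 10 = 1

1


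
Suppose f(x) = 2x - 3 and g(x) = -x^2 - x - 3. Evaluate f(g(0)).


-9


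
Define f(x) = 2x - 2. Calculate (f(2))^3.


f(2) = 2
(2)^3 = 8

8


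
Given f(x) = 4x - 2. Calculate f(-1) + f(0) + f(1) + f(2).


f(-1) = -6
f(0) = -2
f(1) = 2
f(2) = 6
Sum = 0

0


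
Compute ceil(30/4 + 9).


30/4 = 7.5
7.5 + 9 = 16.5
ceil(16.5) = 17

17


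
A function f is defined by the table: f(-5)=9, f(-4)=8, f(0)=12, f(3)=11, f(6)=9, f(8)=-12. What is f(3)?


Reading from the table at x = 3

11


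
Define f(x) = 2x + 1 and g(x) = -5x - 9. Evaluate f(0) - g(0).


f(0) = 1
g(0) = -9
Difference = 10

10


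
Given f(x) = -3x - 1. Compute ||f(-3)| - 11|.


f(-3) = 8
|8| = 8
|8 - 11| = 3

3


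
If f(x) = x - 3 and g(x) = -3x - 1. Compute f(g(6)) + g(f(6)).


f(g(6)) = -22
g(f(6)) = -10
Sum = -32

-32


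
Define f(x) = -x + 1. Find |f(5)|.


f(5) = -4
|-4| = 4

4


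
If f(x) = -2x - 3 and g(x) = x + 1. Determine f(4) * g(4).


-55


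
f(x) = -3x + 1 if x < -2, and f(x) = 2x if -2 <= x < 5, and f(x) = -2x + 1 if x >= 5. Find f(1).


1 satisfies -2 <= x < 5
f(1) = 2

2
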